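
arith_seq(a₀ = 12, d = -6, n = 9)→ [12, 6, 0, -6, -12, -18, -24, -30, -36]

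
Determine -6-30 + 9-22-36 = -85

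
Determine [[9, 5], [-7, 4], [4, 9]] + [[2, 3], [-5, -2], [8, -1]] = [[11, 8], [-12, 2], [12, 8]]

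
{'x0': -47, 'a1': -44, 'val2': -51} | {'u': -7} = {'x0': -47, 'a1': -44, 'val2': -51, 'u': -7}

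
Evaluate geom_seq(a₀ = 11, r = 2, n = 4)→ a_0 = 11*2^0 = 11
a_1 = 11*2^1 = 22
a_2 = 11*2^2 = 44
...
= [11, 22, 44, 88]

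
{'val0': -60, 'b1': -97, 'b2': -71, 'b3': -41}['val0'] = -60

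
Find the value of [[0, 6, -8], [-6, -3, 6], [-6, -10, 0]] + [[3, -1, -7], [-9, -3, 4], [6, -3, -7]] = [[3, 5, -15], [-15, -6, 10], [0, -13, -7]]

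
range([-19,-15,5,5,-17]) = 24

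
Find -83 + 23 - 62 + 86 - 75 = -111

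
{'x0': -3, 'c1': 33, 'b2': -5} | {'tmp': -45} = {'x0': -3, 'c1': 33, 'b2': -5, 'tmp': -45}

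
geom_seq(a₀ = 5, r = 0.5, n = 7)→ [5.0, 2.5, 1.25, 0.625, 0.3125, 0.15625, 0.078125]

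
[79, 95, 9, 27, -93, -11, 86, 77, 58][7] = 77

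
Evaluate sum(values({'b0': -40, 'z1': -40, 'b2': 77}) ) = (-40) + (-40) + 77
= -3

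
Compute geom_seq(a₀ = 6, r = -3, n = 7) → a_0 = 6*(-3)^0 = 6
a_1 = 6*(-3)^1 = -18
a_2 = 6*(-3)^2 = 54
...
= [6, -18, 54, -162, 486, -1458, 4374]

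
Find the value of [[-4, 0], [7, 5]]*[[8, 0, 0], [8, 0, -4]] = [[-32, 0, 0], [96, 0, -20]]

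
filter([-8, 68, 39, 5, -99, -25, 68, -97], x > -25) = keep x where x > -25: -8✓, 68✓, 39✓, 5✓, -99✗, -25✗, 68✓, -97✗
= [-8, 68, 39, 5, 68]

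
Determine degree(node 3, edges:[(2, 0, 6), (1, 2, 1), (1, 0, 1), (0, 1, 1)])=incident: none
= 0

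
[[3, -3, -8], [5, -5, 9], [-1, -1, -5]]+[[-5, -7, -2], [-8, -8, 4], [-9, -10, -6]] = [[-2, -10, -10], [-3, -13, 13], [-10, -11, -11]]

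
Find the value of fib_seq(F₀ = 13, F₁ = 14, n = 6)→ F_2 = F_1 + F_0 = 27
F_3 = F_2 + F_1 = 41
F_4 = F_3 + F_2 = 68
...
= [13, 14, 27, 41, 68, 109]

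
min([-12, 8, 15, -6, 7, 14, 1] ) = -12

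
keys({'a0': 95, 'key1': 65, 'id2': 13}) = ['a0', 'key1', 'id2']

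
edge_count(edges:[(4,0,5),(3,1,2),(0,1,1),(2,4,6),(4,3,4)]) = 5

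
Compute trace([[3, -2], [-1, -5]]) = -2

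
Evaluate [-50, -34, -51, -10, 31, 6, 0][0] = -50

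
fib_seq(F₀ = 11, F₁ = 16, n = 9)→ [11, 16, 27, 43, 70, 113, 183, 296, 479]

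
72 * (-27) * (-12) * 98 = 2286144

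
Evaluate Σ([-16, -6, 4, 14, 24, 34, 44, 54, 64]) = 216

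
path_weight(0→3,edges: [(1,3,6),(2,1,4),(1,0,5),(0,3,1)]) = 1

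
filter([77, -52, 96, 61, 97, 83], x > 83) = keep x where x > 83: 77✗, -52✗, 96✓, 61✗, 97✓, 83✗
= [96, 97]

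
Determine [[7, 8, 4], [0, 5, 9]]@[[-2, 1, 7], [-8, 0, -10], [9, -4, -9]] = [[-42, -9, -67], [41, -36, -131]]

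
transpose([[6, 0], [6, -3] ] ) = [[6, 6], [0, -3]]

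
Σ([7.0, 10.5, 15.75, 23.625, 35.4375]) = 92.3125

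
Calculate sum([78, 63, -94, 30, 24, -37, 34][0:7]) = 98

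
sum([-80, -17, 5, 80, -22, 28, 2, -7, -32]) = -43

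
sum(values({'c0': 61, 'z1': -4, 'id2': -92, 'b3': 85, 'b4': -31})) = 19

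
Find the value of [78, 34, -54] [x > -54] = [78, 34]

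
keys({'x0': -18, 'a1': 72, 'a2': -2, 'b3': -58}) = ['x0', 'a1', 'a2', 'b3']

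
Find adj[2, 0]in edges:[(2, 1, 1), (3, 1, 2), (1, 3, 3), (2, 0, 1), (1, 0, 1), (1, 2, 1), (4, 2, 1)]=1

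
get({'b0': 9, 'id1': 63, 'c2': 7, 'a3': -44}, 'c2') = 7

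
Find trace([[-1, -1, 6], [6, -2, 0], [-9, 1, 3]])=diagonal: (-1) + (-2) + 3
= 0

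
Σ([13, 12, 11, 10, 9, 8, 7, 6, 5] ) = 13 + 12 + 11 + 10 + 9 + 8 + 7 + 6 + 5
= 81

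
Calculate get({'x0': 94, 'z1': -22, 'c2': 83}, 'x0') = 94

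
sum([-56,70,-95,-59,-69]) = -209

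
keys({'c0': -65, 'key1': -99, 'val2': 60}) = ['c0', 'key1', 'val2']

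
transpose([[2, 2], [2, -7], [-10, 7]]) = [[2, 2, -10], [2, -7, 7]]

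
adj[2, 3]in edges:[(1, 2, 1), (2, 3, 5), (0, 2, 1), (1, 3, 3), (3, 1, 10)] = 5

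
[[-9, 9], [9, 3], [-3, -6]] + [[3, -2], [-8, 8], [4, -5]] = [[-6, 7], [1, 11], [1, -11]]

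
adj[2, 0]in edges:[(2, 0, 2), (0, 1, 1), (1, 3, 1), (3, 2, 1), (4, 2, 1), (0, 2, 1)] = 2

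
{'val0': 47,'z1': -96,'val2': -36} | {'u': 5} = {'val0': 47, 'z1': -96, 'val2': -36, 'u': 5}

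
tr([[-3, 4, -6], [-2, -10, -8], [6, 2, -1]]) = diagonal: (-3) + (-10) + (-1)
= -14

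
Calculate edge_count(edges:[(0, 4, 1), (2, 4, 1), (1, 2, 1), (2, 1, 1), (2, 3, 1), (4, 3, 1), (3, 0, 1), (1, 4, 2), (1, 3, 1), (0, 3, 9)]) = 10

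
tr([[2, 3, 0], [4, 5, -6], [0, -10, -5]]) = diagonal: 2 + 5 + (-5)
= 2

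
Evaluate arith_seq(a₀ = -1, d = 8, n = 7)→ a_0 = -1 + 0*8 = -1
a_1 = -1 + 1*8 = 7
a_2 = -1 + 2*8 = 15
...
= [-1, 7, 15, 23, 31, 39, 47]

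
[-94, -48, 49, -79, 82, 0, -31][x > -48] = [49, 82, 0, -31]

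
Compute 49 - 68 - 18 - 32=-69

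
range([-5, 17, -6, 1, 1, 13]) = 23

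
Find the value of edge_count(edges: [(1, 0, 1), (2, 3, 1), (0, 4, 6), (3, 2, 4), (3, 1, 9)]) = 5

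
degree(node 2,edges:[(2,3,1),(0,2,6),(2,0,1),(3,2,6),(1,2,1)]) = 5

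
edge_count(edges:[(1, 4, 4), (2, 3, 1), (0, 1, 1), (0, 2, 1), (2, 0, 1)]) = 5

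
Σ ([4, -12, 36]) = 28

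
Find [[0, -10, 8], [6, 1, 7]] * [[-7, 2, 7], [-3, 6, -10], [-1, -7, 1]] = C[0][0] = (0)*(-7) + (-10)*(-3) + (8)*(-1) = 22
C[0][1] = (0)*(2) + (-10)*(6) + (8)*(-7) = -116
C[0][2] = (0)*(7) + (-10)*(-10) + (8)*(1) = 108
C[1][0] = (6)*(-7) + (1)*(-3) + (7)*(-1) = -52
C[1][1] = (6)*(2) + (1)*(6) + (7)*(-7) = -31
C[1][2] = (6)*(7) + (1)*(-10) + (7)*(1) = 39
= [[22, -116, 108], [-52, -31, 39]]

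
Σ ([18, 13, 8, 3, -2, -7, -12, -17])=4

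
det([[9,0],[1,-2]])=(9)*(-2) - (0)*(1)
= -18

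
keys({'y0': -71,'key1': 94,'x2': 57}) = ['y0', 'key1', 'x2']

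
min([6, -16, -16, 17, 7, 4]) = -16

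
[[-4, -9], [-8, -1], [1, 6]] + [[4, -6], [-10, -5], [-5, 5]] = [[0, -15], [-18, -6], [-4, 11]]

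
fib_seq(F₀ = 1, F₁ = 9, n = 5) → [1, 9, 10, 19, 29]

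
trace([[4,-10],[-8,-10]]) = -6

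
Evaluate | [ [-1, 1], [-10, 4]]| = (-1)*(4) - (1)*(-10)
= 6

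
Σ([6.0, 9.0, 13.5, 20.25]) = 6.0 + 9.0 + 13.5 + 20.25
= 48.75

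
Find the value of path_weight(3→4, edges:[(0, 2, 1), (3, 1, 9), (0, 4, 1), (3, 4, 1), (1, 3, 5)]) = 1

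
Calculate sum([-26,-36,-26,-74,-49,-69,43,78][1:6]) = slice → [-36, -26, -74, -49, -69]
(-36) + (-26) + (-74) + (-49) + (-69)
= -254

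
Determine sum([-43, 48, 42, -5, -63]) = (-43) + 48 + 42 + (-5) + (-63)
= -21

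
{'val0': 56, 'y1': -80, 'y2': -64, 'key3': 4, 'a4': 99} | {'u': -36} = {'val0': 56, 'y1': -80, 'y2': -64, 'key3': 4, 'a4': 99, 'u': -36}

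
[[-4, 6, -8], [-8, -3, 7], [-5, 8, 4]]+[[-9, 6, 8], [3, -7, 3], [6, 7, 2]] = [[-13, 12, 0], [-5, -10, 10], [1, 15, 6]]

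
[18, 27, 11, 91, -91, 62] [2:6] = [11, 91, -91, 62]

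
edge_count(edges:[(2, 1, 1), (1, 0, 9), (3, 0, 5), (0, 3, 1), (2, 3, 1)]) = 5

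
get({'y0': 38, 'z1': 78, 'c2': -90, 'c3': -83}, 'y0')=38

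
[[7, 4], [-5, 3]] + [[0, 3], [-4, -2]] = [[7, 7], [-9, 1]]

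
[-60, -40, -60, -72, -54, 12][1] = -40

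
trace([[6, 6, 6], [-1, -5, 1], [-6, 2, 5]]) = 6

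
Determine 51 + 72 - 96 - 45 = -18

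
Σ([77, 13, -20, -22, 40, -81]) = 7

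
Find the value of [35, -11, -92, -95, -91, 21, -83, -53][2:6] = [-92, -95, -91, 21]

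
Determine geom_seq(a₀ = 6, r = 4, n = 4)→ [6, 24, 96, 384]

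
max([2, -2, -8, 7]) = 7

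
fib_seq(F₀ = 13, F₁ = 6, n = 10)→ F_2 = F_1 + F_0 = 19
F_3 = F_2 + F_1 = 25
F_4 = F_3 + F_2 = 44
...
= [13, 6, 19, 25, 44, 69, 113, 182, 295, 477]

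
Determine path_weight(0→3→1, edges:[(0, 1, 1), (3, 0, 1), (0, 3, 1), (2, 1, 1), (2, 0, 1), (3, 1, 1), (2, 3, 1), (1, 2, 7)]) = w(0→3)=1 + w(3→1)=1
= 2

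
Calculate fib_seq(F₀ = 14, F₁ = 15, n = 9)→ [14, 15, 29, 44, 73, 117, 190, 307, 497]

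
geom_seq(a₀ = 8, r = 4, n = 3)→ [8, 32, 128]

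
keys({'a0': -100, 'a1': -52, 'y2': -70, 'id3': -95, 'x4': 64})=['a0', 'a1', 'y2', 'id3', 'x4']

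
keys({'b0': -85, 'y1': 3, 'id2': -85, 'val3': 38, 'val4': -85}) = ['b0', 'y1', 'id2', 'val3', 'val4']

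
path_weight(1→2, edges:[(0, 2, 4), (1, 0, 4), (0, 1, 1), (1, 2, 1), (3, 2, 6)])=1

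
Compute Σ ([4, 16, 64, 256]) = 340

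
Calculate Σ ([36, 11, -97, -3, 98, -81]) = 36 + 11 + (-97) + (-3) + 98 + (-81)
= -36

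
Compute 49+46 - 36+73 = 132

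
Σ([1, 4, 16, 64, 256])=1 + 4 + 16 + 64 + 256
= 341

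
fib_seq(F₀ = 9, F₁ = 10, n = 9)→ [9, 10, 19, 29, 48, 77, 125, 202, 327]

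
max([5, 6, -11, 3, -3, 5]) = 6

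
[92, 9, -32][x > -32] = [92, 9]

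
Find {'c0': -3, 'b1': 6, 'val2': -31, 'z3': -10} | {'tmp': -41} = {'c0': -3, 'b1': 6, 'val2': -31, 'z3': -10, 'tmp': -41}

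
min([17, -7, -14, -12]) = -14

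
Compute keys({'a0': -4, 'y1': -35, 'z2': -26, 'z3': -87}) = ['a0', 'y1', 'z2', 'z3']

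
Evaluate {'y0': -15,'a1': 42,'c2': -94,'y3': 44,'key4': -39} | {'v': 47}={'y0': -15, 'a1': 42, 'c2': -94, 'y3': 44, 'key4': -39, 'v': 47}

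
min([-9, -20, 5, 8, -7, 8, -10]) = -20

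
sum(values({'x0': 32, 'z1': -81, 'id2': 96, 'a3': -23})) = 24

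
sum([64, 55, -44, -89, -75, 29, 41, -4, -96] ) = -119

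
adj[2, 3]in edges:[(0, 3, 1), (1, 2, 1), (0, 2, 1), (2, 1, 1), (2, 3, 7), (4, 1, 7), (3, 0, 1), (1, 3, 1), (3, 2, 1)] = 7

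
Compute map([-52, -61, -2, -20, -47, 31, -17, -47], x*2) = -52*2=-104, -61*2=-122, -2*2=-4, -20*2=-40, -47*2=-94, 31*2=62, -17*2=-34, -47*2=-94
= [-104, -122, -4, -40, -94, 62, -34, -94]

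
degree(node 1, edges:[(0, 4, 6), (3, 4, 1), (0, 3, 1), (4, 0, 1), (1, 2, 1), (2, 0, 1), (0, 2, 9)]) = incident: (1,2)
= 1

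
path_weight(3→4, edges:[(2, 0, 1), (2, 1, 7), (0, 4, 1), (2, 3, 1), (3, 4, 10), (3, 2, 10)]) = 10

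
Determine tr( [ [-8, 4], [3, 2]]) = -6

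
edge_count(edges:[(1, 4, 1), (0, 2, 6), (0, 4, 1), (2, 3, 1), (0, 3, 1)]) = 5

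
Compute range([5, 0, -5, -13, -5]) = 18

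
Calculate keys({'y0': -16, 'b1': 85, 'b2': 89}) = ['y0', 'b1', 'b2']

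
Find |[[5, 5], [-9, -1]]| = (5)*(-1) - (5)*(-9)
= 40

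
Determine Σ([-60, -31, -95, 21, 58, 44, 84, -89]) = -68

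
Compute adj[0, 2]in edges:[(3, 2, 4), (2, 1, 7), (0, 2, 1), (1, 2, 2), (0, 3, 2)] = 1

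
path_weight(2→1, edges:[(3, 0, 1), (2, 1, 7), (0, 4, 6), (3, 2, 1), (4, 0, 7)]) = 7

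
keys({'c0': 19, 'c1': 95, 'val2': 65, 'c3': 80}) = ['c0', 'c1', 'val2', 'c3']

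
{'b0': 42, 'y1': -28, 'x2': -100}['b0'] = 42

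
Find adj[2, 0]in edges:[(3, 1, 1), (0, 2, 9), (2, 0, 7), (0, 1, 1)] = 7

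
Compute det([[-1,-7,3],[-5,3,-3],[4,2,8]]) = -292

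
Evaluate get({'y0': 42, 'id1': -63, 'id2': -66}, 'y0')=42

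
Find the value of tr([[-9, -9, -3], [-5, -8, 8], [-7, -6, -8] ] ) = -25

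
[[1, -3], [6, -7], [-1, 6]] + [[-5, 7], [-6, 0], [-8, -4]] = [[-4, 4], [0, -7], [-9, 2]]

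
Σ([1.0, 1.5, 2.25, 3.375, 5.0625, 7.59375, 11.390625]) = 32.171875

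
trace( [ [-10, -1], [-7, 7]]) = -3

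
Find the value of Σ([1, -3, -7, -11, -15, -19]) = 1 + (-3) + (-7) + (-11) + (-15) + (-19)
= -54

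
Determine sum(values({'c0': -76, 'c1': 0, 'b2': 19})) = -57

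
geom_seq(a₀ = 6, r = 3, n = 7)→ a_0 = 6*3^0 = 6
a_1 = 6*3^1 = 18
a_2 = 6*3^2 = 54
...
= [6, 18, 54, 162, 486, 1458, 4374]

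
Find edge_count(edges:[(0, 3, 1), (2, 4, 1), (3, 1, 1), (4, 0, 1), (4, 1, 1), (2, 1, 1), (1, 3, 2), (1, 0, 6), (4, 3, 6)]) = 9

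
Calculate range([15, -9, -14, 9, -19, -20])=35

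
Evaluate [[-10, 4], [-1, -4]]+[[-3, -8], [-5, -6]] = [[-13, -4], [-6, -10]]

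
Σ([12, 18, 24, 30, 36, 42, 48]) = 210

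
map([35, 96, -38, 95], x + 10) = [45, 106, -28, 105]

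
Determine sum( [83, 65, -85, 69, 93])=83 + 65 + (-85) + 69 + 93
= 225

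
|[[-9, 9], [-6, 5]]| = 9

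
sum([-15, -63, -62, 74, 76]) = 10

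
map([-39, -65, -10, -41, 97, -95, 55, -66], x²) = [1521, 4225, 100, 1681, 9409, 9025, 3025, 4356]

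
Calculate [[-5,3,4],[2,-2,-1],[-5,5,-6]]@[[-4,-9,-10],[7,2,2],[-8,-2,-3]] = [[9, 43, 44], [-14, -20, -21], [103, 67, 78]]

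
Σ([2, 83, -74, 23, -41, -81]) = 2 + 83 + (-74) + 23 + (-41) + (-81)
= -88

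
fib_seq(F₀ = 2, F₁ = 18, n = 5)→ [2, 18, 20, 38, 58]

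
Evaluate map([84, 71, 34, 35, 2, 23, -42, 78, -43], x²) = [7056, 5041, 1156, 1225, 4, 529, 1764, 6084, 1849]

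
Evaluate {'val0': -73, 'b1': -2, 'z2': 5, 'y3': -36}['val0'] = -73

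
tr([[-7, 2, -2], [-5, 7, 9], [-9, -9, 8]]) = diagonal: (-7) + 7 + 8
= 8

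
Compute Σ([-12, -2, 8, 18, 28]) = (-12) + (-2) + 8 + 18 + 28
= 40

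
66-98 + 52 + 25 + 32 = 77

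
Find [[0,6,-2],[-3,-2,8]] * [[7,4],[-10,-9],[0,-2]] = C[0][0] = (0)*(7) + (6)*(-10) + (-2)*(0) = -60
C[0][1] = (0)*(4) + (6)*(-9) + (-2)*(-2) = -50
C[1][0] = (-3)*(7) + (-2)*(-10) + (8)*(0) = -1
C[1][1] = (-3)*(4) + (-2)*(-9) + (8)*(-2) = -10
= [[-60, -50], [-1, -10]]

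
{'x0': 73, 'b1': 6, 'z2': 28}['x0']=73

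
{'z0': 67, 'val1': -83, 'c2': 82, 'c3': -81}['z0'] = 67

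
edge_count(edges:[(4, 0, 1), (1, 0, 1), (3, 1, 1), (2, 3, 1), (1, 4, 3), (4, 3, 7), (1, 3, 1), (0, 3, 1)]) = 8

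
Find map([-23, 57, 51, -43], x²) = [529, 3249, 2601, 1849]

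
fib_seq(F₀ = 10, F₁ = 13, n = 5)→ F_2 = F_1 + F_0 = 23
F_3 = F_2 + F_1 = 36
F_4 = F_3 + F_2 = 59
= [10, 13, 23, 36, 59]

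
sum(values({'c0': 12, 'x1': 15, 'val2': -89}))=12 + 15 + (-89)
= -62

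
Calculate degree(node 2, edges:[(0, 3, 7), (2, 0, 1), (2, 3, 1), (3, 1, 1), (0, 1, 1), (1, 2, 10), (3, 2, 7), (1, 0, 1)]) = incident: (2,0), (2,3), (1,2), (3,2)
= 4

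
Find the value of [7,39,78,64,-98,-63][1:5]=[39, 78, 64, -98]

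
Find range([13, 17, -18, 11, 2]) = 35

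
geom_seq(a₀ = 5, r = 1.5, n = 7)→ [5.0, 7.5, 11.25, 16.875, 25.3125, 37.96875, 56.953125]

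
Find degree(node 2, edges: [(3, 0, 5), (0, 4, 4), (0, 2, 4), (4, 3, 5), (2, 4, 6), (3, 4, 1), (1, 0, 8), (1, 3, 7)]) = 2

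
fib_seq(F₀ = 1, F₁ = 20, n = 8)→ F_2 = F_1 + F_0 = 21
F_3 = F_2 + F_1 = 41
F_4 = F_3 + F_2 = 62
...
= [1, 20, 21, 41, 62, 103, 165, 268]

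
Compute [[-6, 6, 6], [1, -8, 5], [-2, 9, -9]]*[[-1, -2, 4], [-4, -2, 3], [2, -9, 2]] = [[-6, -54, 6], [41, -31, -10], [-52, 67, 1]]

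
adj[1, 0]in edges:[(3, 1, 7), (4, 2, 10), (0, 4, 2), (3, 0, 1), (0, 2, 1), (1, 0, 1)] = 1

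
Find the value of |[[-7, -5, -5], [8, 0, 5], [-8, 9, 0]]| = 155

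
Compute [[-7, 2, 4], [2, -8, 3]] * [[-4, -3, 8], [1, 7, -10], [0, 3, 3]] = [[30, 47, -64], [-16, -53, 105]]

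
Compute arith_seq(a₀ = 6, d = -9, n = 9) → a_0 = 6 + 0*-9 = 6
a_1 = 6 + 1*-9 = -3
a_2 = 6 + 2*-9 = -12
...
= [6, -3, -12, -21, -30, -39, -48, -57, -66]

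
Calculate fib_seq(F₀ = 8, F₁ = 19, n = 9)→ F_2 = F_1 + F_0 = 27
F_3 = F_2 + F_1 = 46
F_4 = F_3 + F_2 = 73
...
= [8, 19, 27, 46, 73, 119, 192, 311, 503]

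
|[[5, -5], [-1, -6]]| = -35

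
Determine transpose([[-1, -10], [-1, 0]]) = [[-1, -1], [-10, 0]]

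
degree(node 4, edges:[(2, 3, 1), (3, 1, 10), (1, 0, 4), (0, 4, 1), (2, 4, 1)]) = 2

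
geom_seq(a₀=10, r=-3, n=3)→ [10, -30, 90]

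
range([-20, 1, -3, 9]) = 29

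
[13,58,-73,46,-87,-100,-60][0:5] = [13, 58, -73, 46, -87]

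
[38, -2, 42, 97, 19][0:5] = [38, -2, 42, 97, 19]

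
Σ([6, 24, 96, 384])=510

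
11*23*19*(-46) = -221122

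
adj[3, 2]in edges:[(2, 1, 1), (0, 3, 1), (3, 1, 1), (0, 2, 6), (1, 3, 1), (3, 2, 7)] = 7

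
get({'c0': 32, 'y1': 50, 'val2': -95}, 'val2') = -95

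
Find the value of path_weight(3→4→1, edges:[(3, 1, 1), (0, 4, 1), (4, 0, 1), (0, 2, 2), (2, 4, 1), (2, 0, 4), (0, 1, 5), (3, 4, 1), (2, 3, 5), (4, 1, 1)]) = 2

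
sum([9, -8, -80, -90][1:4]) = -178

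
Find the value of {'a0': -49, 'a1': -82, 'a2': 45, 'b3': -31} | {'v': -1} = {'a0': -49, 'a1': -82, 'a2': 45, 'b3': -31, 'v': -1}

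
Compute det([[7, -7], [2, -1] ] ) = 7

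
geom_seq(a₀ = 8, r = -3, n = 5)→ a_0 = 8*(-3)^0 = 8
a_1 = 8*(-3)^1 = -24
a_2 = 8*(-3)^2 = 72
...
= [8, -24, 72, -216, 648]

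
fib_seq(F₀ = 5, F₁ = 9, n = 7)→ F_2 = F_1 + F_0 = 14
F_3 = F_2 + F_1 = 23
F_4 = F_3 + F_2 = 37
...
= [5, 9, 14, 23, 37, 60, 97]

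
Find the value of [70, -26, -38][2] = -38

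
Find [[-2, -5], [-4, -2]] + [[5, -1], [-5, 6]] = [[3, -6], [-9, 4]]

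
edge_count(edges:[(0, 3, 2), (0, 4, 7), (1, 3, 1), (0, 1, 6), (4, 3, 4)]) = 5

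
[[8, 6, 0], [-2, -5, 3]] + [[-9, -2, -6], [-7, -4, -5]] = [[-1, 4, -6], [-9, -9, -2]]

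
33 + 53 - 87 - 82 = -83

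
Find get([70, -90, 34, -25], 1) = -90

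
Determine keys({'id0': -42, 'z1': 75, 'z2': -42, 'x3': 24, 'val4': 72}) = ['id0', 'z1', 'z2', 'x3', 'val4']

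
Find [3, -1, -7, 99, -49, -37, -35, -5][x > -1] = [3, 99]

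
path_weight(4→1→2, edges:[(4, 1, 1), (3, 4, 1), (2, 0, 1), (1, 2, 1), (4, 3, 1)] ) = w(4→1)=1 + w(1→2)=1
= 2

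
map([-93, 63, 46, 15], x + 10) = -93+10=-83, 63+10=73, 46+10=56, 15+10=25
= [-83, 73, 56, 25]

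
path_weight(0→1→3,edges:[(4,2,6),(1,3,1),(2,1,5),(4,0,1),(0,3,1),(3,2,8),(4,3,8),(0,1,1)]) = w(0→1)=1 + w(1→3)=1
= 2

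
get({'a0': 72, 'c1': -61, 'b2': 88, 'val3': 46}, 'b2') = 88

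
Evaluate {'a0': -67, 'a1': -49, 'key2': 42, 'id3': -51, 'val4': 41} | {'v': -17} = {'a0': -67, 'a1': -49, 'key2': 42, 'id3': -51, 'val4': 41, 'v': -17}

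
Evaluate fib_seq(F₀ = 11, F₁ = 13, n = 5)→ F_2 = F_1 + F_0 = 24
F_3 = F_2 + F_1 = 37
F_4 = F_3 + F_2 = 61
= [11, 13, 24, 37, 61]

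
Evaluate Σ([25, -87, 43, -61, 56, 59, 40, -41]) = 25 + (-87) + 43 + (-61) + 56 + 59 + 40 + (-41)
= 34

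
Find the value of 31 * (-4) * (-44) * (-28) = -152768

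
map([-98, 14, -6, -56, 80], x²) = (-98)²=9604, (14)²=196, (-6)²=36, (-56)²=3136, (80)²=6400
= [9604, 196, 36, 3136, 6400]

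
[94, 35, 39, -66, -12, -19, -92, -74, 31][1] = 35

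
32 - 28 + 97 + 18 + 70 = 189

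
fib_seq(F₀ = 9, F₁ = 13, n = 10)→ [9, 13, 22, 35, 57, 92, 149, 241, 390, 631]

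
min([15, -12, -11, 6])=-12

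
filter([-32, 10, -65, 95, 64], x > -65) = keep x where x > -65: -32✓, 10✓, -65✗, 95✓, 64✓
= [-32, 10, 95, 64]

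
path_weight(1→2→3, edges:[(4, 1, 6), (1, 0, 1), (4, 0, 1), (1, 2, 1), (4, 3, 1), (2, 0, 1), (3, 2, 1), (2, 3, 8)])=w(1→2)=1 + w(2→3)=8
= 9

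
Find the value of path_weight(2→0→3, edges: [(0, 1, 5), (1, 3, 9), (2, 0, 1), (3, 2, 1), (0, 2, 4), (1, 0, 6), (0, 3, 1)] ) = w(2→0)=1 + w(0→3)=1
= 2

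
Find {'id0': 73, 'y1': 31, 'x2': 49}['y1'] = 31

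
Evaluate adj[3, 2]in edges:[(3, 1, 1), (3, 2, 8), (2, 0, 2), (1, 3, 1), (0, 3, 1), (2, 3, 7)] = 8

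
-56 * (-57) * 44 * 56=7865088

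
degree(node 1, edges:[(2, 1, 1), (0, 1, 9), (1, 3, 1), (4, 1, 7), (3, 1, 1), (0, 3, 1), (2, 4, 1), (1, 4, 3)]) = incident: (2,1), (0,1), (1,3), (4,1), (3,1), (1,4)
= 6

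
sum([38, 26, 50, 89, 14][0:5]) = slice → [38, 26, 50, 89, 14]
38 + 26 + 50 + 89 + 14
= 217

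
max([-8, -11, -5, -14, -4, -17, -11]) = -4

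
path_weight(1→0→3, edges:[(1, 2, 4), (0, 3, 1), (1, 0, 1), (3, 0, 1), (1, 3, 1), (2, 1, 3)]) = 2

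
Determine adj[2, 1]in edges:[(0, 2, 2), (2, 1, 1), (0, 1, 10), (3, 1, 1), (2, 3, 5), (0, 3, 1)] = 1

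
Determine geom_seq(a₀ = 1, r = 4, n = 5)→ [1, 4, 16, 64, 256]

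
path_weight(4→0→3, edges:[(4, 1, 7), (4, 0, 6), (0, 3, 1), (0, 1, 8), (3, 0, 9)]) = w(4→0)=6 + w(0→3)=1
= 7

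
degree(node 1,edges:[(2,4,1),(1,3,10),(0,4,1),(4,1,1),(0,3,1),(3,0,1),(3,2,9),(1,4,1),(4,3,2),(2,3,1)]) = 3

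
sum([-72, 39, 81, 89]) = (-72) + 39 + 81 + 89
= 137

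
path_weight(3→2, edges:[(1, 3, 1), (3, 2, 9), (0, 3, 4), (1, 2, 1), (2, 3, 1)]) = 9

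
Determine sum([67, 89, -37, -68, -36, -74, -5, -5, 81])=67 + 89 + (-37) + (-68) + (-36) + (-74) + (-5) + (-5) + 81
= 12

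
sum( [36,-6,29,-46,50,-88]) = 36 + (-6) + 29 + (-46) + 50 + (-88)
= -25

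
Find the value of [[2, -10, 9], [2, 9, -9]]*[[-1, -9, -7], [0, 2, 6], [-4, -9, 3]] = C[0][0] = (2)*(-1) + (-10)*(0) + (9)*(-4) = -38
C[0][1] = (2)*(-9) + (-10)*(2) + (9)*(-9) = -119
C[0][2] = (2)*(-7) + (-10)*(6) + (9)*(3) = -47
C[1][0] = (2)*(-1) + (9)*(0) + (-9)*(-4) = 34
C[1][1] = (2)*(-9) + (9)*(2) + (-9)*(-9) = 81
C[1][2] = (2)*(-7) + (9)*(6) + (-9)*(3) = 13
= [[-38, -119, -47], [34, 81, 13]]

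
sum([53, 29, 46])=128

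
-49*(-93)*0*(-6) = 0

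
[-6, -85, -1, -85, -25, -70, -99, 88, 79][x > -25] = [-6, -1, 88, 79]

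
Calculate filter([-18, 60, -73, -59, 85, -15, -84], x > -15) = [60, 85]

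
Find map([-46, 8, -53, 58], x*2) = [-92, 16, -106, 116]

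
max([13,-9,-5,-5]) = 13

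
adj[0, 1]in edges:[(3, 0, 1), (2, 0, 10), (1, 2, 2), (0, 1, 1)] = 1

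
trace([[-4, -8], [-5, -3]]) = -7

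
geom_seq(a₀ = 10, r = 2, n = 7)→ a_0 = 10*2^0 = 10
a_1 = 10*2^1 = 20
a_2 = 10*2^2 = 40
...
= [10, 20, 40, 80, 160, 320, 640]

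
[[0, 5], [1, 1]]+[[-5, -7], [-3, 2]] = [[-5, -2], [-2, 3]]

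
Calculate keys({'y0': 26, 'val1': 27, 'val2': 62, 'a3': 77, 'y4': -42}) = ['y0', 'val1', 'val2', 'a3', 'y4']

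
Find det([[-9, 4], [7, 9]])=(-9)*(9) - (4)*(7)
= -109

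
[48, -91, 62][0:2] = [48, -91]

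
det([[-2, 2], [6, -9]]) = 6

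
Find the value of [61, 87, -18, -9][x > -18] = [61, 87, -9]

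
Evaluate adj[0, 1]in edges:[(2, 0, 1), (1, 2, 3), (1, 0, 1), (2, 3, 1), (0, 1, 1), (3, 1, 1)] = 1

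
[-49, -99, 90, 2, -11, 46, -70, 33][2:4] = [90, 2]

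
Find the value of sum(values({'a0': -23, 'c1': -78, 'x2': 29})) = (-23) + (-78) + 29
= -72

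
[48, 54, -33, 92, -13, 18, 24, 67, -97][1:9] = [54, -33, 92, -13, 18, 24, 67, -97]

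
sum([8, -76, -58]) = -126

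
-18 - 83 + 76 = -25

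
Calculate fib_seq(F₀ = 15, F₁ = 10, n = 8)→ [15, 10, 25, 35, 60, 95, 155, 250]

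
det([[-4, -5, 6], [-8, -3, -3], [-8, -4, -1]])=(1)*(-4)*det([[-3, -3], [-4, -1]]) + (-1)*(-5)*det([[-8, -3], [-8, -1]]) + (1)*(6)*det([[-8, -3], [-8, -4]])
= 36 + -80 + 48
= 4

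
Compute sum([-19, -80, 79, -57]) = (-19) + (-80) + 79 + (-57)
= -77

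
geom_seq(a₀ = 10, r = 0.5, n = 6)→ [10.0, 5.0, 2.5, 1.25, 0.625, 0.3125]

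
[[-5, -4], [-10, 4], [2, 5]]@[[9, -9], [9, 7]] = [[-81, 17], [-54, 118], [63, 17]]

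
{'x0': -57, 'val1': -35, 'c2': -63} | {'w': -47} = {'x0': -57, 'val1': -35, 'c2': -63, 'w': -47}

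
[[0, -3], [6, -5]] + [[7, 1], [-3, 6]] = [[7, -2], [3, 1]]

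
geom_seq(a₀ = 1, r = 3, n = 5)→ a_0 = 1*3^0 = 1
a_1 = 1*3^1 = 3
a_2 = 1*3^2 = 9
...
= [1, 3, 9, 27, 81]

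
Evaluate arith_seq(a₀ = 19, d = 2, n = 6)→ a_0 = 19 + 0*2 = 19
a_1 = 19 + 1*2 = 21
a_2 = 19 + 2*2 = 23
...
= [19, 21, 23, 25, 27, 29]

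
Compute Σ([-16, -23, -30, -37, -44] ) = (-16) + (-23) + (-30) + (-37) + (-44)
= -150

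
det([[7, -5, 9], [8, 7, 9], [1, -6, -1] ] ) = -251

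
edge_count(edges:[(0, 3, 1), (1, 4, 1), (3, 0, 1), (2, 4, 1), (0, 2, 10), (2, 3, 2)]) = 6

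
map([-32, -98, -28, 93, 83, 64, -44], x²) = [1024, 9604, 784, 8649, 6889, 4096, 1936]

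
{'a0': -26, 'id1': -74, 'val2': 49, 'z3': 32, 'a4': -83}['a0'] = -26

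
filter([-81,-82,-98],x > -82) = [-81]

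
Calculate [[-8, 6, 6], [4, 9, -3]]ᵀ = [[-8, 4], [6, 9], [6, -3]]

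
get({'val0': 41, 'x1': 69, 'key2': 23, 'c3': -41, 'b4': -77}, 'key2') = 23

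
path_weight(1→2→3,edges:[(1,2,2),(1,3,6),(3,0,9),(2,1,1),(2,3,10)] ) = w(1→2)=2 + w(2→3)=10
= 12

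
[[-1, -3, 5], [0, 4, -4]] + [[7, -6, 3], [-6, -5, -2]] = [[6, -9, 8], [-6, -1, -6]]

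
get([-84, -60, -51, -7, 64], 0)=-84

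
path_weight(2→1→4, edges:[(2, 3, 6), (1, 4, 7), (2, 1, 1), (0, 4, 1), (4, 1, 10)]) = w(2→1)=1 + w(1→4)=7
= 8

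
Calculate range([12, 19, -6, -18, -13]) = 37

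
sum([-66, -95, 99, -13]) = -75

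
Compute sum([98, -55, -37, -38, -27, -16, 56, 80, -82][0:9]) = slice → [98, -55, -37, -38, -27, -16, 56, 80, -82]
98 + (-55) + (-37) + (-38) + (-27) + (-16) + 56 + 80 + (-82)
= -21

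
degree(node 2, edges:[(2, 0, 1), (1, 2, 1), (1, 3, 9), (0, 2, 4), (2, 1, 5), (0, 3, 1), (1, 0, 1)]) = incident: (2,0), (1,2), (0,2), (2,1)
= 4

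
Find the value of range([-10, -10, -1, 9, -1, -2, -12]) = 21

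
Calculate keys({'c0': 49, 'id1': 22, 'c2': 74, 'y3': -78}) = ['c0', 'id1', 'c2', 'y3']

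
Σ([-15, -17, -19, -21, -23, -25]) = -120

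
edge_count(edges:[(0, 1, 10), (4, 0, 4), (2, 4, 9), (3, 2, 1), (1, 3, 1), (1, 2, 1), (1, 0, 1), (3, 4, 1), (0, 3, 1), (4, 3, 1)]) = 10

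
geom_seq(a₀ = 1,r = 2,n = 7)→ [1, 2, 4, 8, 16, 32, 64]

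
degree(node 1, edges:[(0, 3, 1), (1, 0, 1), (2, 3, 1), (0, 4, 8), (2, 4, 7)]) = incident: (1,0)
= 1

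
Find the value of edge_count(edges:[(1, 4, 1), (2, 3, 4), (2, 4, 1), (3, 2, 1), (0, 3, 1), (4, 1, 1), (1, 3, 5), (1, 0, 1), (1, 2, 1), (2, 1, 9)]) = 10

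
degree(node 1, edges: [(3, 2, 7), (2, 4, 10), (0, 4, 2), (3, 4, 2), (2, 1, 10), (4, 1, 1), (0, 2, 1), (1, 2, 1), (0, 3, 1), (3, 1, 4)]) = 4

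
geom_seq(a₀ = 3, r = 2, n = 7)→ [3, 6, 12, 24, 48, 96, 192]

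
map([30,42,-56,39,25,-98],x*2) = 30*2=60, 42*2=84, -56*2=-112, 39*2=78, 25*2=50, -98*2=-196
= [60, 84, -112, 78, 50, -196]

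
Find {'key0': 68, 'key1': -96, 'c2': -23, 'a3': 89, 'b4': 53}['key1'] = -96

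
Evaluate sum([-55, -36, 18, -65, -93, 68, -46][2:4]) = -47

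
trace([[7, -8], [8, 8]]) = 15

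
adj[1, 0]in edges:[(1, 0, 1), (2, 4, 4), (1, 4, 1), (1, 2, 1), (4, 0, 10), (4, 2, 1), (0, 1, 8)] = 1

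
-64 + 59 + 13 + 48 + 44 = 100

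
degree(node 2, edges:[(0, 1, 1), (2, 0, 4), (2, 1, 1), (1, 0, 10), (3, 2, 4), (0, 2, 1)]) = incident: (2,0), (2,1), (3,2), (0,2)
= 4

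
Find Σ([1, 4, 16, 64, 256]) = 1 + 4 + 16 + 64 + 256
= 341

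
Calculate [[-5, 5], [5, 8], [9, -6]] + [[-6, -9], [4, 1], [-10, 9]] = [[-11, -4], [9, 9], [-1, 3]]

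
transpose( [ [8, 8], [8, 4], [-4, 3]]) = [[8, 8, -4], [8, 4, 3]]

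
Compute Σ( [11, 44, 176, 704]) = 935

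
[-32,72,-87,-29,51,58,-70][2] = -87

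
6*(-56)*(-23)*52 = 401856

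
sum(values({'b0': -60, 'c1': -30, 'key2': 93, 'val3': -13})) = (-60) + (-30) + 93 + (-13)
= -10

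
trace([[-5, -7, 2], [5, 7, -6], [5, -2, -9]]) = -7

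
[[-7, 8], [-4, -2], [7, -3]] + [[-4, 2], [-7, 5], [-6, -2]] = [[-11, 10], [-11, 3], [1, -5]]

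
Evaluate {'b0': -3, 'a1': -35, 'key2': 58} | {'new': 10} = {'b0': -3, 'a1': -35, 'key2': 58, 'new': 10}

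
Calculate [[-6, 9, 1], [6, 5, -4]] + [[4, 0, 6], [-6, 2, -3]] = [[-2, 9, 7], [0, 7, -7]]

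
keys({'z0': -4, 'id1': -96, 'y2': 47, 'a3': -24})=['z0', 'id1', 'y2', 'a3']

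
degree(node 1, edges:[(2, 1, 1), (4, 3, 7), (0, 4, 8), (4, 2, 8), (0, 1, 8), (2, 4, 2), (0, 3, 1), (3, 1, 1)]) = incident: (2,1), (0,1), (3,1)
= 3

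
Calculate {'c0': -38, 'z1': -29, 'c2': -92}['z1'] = -29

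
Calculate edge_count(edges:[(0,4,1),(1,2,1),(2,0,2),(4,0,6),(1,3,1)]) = 5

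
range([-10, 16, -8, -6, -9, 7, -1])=26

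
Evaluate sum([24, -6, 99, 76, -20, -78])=24 + (-6) + 99 + 76 + (-20) + (-78)
= 95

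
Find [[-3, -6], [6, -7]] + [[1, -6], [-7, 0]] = [[-2, -12], [-1, -7]]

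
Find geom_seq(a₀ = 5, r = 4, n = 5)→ a_0 = 5*4^0 = 5
a_1 = 5*4^1 = 20
a_2 = 5*4^2 = 80
...
= [5, 20, 80, 320, 1280]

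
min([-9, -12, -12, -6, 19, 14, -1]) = -12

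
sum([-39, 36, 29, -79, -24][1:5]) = slice → [36, 29, -79, -24]
36 + 29 + (-79) + (-24)
= -38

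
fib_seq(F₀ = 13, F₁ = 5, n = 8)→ [13, 5, 18, 23, 41, 64, 105, 169]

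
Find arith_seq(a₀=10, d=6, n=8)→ [10, 16, 22, 28, 34, 40, 46, 52]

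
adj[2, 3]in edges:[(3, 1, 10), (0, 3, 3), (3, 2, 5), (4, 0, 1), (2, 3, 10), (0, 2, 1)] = 10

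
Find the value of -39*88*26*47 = -4193904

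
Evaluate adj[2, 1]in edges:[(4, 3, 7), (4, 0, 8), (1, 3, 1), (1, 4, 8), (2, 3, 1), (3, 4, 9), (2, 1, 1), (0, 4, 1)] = 1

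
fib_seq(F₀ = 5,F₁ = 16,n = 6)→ F_2 = F_1 + F_0 = 21
F_3 = F_2 + F_1 = 37
F_4 = F_3 + F_2 = 58
...
= [5, 16, 21, 37, 58, 95]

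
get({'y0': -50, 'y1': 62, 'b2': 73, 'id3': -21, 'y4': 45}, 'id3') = -21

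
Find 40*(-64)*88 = -225280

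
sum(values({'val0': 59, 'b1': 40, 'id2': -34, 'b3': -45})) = 20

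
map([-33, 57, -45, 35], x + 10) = [-23, 67, -35, 45]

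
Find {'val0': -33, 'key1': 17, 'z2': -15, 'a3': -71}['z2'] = -15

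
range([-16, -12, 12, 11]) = 28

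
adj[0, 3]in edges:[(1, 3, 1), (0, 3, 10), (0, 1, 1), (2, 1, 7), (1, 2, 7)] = 10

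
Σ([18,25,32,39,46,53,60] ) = 18 + 25 + 32 + 39 + 46 + 53 + 60
= 273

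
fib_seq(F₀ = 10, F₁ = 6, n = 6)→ [10, 6, 16, 22, 38, 60]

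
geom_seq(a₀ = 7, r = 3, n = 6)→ [7, 21, 63, 189, 567, 1701]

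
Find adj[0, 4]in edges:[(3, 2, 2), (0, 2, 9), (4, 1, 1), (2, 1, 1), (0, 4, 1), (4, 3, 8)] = 1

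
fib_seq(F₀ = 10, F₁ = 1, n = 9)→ [10, 1, 11, 12, 23, 35, 58, 93, 151]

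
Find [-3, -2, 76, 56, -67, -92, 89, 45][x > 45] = keep x where x > 45: -3✗, -2✗, 76✓, 56✓, -67✗, -92✗, 89✓, 45✗
= [76, 56, 89]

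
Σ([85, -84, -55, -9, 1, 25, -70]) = -107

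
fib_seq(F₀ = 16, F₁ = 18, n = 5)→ F_2 = F_1 + F_0 = 34
F_3 = F_2 + F_1 = 52
F_4 = F_3 + F_2 = 86
= [16, 18, 34, 52, 86]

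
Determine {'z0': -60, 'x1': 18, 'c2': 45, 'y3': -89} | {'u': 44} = {'z0': -60, 'x1': 18, 'c2': 45, 'y3': -89, 'u': 44}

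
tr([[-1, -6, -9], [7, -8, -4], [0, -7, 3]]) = diagonal: (-1) + (-8) + 3
= -6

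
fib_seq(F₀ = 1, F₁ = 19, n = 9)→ [1, 19, 20, 39, 59, 98, 157, 255, 412]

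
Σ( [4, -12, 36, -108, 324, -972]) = -728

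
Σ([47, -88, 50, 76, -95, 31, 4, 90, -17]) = 47 + (-88) + 50 + 76 + (-95) + 31 + 4 + 90 + (-17)
= 98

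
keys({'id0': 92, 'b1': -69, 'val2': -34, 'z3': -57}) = ['id0', 'b1', 'val2', 'z3']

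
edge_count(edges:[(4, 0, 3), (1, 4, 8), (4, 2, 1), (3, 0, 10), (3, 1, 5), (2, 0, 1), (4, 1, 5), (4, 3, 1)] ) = 8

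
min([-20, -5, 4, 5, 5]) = -20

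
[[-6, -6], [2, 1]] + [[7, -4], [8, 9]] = [[1, -10], [10, 10]]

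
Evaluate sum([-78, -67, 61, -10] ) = (-78) + (-67) + 61 + (-10)
= -94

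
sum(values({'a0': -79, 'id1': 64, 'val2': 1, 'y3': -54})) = (-79) + 64 + 1 + (-54)
= -68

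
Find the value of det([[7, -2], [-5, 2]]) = 4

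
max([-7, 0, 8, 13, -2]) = 13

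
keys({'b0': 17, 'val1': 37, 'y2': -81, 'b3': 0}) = ['b0', 'val1', 'y2', 'b3']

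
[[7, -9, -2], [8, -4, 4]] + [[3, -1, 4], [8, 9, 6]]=[[10, -10, 2], [16, 5, 10]]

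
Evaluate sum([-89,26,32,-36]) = -67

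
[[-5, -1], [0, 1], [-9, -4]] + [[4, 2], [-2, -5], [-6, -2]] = [[-1, 1], [-2, -4], [-15, -6]]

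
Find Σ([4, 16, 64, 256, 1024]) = 1364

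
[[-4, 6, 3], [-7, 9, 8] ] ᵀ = [[-4, -7], [6, 9], [3, 8]]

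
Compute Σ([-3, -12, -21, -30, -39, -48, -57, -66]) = -276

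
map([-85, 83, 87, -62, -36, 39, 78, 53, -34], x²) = [7225, 6889, 7569, 3844, 1296, 1521, 6084, 2809, 1156]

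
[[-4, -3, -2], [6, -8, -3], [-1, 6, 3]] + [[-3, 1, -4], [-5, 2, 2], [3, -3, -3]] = [[-7, -2, -6], [1, -6, -1], [2, 3, 0]]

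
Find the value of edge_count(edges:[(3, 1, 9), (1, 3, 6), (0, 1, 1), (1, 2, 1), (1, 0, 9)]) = 5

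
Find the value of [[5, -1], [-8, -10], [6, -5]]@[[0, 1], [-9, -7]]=C[0][0] = (5)*(0) + (-1)*(-9) = 9
C[0][1] = (5)*(1) + (-1)*(-7) = 12
C[1][0] = (-8)*(0) + (-10)*(-9) = 90
C[1][1] = (-8)*(1) + (-10)*(-7) = 62
C[2][0] = (6)*(0) + (-5)*(-9) = 45
C[2][1] = (6)*(1) + (-5)*(-7) = 41
= [[9, 12], [90, 62], [45, 41]]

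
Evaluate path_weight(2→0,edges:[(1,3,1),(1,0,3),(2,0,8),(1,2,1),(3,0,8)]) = 8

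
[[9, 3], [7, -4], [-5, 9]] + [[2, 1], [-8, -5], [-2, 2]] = [[11, 4], [-1, -9], [-7, 11]]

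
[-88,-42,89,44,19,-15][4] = 19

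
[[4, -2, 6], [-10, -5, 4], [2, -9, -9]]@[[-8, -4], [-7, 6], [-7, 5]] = C[0][0] = (4)*(-8) + (-2)*(-7) + (6)*(-7) = -60
C[0][1] = (4)*(-4) + (-2)*(6) + (6)*(5) = 2
C[1][0] = (-10)*(-8) + (-5)*(-7) + (4)*(-7) = 87
C[1][1] = (-10)*(-4) + (-5)*(6) + (4)*(5) = 30
C[2][0] = (2)*(-8) + (-9)*(-7) + (-9)*(-7) = 110
C[2][1] = (2)*(-4) + (-9)*(6) + (-9)*(5) = -107
= [[-60, 2], [87, 30], [110, -107]]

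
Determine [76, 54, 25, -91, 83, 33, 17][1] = 54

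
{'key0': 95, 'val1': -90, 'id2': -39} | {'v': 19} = {'key0': 95, 'val1': -90, 'id2': -39, 'v': 19}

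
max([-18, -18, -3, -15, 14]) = 14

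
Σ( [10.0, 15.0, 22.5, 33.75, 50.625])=10.0 + 15.0 + 22.5 + 33.75 + 50.625
= 131.875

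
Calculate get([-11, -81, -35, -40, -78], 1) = -81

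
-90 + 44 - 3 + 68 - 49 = -30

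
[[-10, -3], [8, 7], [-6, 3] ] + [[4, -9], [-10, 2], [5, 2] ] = [[-6, -12], [-2, 9], [-1, 5]]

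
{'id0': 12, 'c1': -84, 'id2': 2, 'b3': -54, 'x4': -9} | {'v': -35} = {'id0': 12, 'c1': -84, 'id2': 2, 'b3': -54, 'x4': -9, 'v': -35}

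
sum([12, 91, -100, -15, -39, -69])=-120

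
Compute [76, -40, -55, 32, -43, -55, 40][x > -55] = [76, -40, 32, -43, 40]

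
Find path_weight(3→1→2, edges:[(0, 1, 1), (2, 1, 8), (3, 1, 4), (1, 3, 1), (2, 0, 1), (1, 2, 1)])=5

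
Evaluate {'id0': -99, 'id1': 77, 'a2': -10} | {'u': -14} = {'id0': -99, 'id1': 77, 'a2': -10, 'u': -14}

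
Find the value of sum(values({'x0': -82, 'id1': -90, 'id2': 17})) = -155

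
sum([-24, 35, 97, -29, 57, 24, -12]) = 148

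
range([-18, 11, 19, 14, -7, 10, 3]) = 37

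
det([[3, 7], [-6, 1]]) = (3)*(1) - (7)*(-6)
= 45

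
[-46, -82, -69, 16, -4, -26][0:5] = [-46, -82, -69, 16, -4]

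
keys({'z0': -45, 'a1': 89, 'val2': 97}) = ['z0', 'a1', 'val2']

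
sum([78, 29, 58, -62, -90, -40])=-27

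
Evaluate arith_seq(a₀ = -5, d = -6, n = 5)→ a_0 = -5 + 0*-6 = -5
a_1 = -5 + 1*-6 = -11
a_2 = -5 + 2*-6 = -17
...
= [-5, -11, -17, -23, -29]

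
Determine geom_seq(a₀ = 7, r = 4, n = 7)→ [7, 28, 112, 448, 1792, 7168, 28672]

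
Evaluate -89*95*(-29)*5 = 1225975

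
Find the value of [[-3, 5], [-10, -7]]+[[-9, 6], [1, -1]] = [[-12, 11], [-9, -8]]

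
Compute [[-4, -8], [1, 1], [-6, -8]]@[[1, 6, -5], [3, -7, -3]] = C[0][0] = (-4)*(1) + (-8)*(3) = -28
C[0][1] = (-4)*(6) + (-8)*(-7) = 32
C[0][2] = (-4)*(-5) + (-8)*(-3) = 44
C[1][0] = (1)*(1) + (1)*(3) = 4
C[1][1] = (1)*(6) + (1)*(-7) = -1
C[1][2] = (1)*(-5) + (1)*(-3) = -8
... (3 more cells)
= [[-28, 32, 44], [4, -1, -8], [-30, 20, 54]]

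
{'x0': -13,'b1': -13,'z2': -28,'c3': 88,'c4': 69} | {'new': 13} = {'x0': -13, 'b1': -13, 'z2': -28, 'c3': 88, 'c4': 69, 'new': 13}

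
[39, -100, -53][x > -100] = [39, -53]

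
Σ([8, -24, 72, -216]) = 8 + -24 + 72 + -216
= -160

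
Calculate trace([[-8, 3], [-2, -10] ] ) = -18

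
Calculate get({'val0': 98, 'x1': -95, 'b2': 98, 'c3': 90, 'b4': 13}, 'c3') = 90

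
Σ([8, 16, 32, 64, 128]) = 8 + 16 + 32 + 64 + 128
= 248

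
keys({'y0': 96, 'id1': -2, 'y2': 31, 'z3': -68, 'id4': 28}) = ['y0', 'id1', 'y2', 'z3', 'id4']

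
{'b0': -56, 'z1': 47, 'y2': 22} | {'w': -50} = {'b0': -56, 'z1': 47, 'y2': 22, 'w': -50}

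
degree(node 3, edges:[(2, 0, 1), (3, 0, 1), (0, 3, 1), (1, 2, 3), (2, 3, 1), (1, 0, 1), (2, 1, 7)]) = incident: (3,0), (0,3), (2,3)
= 3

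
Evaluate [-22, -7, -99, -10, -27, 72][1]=-7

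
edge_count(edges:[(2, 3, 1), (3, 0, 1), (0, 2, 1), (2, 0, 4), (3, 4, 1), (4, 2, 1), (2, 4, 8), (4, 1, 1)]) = 8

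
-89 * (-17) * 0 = 0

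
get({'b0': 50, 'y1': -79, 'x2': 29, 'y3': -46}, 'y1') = -79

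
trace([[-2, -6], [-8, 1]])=diagonal: (-2) + 1
= -1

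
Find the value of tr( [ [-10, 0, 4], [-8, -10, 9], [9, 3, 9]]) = diagonal: (-10) + (-10) + 9
= -11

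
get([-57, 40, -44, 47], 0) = -57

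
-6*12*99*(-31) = 220968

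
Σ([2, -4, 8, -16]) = -10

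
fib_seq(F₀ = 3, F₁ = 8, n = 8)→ [3, 8, 11, 19, 30, 49, 79, 128]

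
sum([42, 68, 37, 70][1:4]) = slice → [68, 37, 70]
68 + 37 + 70
= 175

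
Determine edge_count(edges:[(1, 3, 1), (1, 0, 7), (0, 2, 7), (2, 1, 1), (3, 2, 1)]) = 5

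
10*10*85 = 8500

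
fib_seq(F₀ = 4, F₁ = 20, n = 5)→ [4, 20, 24, 44, 68]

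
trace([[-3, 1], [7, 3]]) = 0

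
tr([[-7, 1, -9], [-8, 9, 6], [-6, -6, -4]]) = diagonal: (-7) + 9 + (-4)
= -2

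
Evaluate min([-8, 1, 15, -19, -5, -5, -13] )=-19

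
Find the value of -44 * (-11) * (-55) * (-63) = 1677060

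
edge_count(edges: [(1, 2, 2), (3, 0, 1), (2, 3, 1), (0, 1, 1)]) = 4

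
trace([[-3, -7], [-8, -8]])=diagonal: (-3) + (-8)
= -11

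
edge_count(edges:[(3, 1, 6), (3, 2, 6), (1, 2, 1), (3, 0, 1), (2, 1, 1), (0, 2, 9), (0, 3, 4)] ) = 7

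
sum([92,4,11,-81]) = 92 + 4 + 11 + (-81)
= 26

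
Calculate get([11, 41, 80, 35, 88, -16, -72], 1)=41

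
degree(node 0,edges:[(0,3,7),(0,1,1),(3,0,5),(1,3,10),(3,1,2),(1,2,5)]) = 3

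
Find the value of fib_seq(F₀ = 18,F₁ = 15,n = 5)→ F_2 = F_1 + F_0 = 33
F_3 = F_2 + F_1 = 48
F_4 = F_3 + F_2 = 81
= [18, 15, 33, 48, 81]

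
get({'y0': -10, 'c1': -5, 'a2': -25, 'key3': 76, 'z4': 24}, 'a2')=-25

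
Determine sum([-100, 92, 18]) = (-100) + 92 + 18
= 10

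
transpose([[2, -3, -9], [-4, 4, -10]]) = [[2, -4], [-3, 4], [-9, -10]]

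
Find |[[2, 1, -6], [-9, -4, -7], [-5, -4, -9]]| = (1)*(2)*det([[-4, -7], [-4, -9]]) + (-1)*(1)*det([[-9, -7], [-5, -9]]) + (1)*(-6)*det([[-9, -4], [-5, -4]])
= 16 + -46 + -96
= -126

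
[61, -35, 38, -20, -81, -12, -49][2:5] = [38, -20, -81]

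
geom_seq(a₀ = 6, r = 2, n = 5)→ [6, 12, 24, 48, 96]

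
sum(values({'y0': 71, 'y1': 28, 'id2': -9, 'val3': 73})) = 163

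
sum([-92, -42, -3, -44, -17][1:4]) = -89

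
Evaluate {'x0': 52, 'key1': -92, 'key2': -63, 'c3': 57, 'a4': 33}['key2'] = -63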